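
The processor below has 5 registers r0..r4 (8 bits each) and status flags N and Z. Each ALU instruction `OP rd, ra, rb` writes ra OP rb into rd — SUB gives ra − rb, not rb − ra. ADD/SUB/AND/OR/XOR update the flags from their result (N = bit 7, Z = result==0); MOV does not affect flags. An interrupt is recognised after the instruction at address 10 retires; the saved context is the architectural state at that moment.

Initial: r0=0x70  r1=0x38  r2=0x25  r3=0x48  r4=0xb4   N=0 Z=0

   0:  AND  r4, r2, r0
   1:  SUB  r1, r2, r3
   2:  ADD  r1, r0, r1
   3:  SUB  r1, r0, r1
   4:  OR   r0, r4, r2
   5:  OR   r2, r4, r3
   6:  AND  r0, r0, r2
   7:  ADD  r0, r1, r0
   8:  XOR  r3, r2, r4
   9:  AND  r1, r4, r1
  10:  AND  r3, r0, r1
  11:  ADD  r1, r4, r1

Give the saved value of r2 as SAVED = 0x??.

after  0: r0=0x70 r1=0x38 r2=0x25 r3=0x48 r4=0x20  N=0 Z=0
after  1: r0=0x70 r1=0xdd r2=0x25 r3=0x48 r4=0x20  N=1 Z=0
after  2: r0=0x70 r1=0x4d r2=0x25 r3=0x48 r4=0x20  N=0 Z=0
after  3: r0=0x70 r1=0x23 r2=0x25 r3=0x48 r4=0x20  N=0 Z=0
after  4: r0=0x25 r1=0x23 r2=0x25 r3=0x48 r4=0x20  N=0 Z=0
after  5: r0=0x25 r1=0x23 r2=0x68 r3=0x48 r4=0x20  N=0 Z=0
after  6: r0=0x20 r1=0x23 r2=0x68 r3=0x48 r4=0x20  N=0 Z=0
after  7: r0=0x43 r1=0x23 r2=0x68 r3=0x48 r4=0x20  N=0 Z=0
after  8: r0=0x43 r1=0x23 r2=0x68 r3=0x48 r4=0x20  N=0 Z=0
after  9: r0=0x43 r1=0x20 r2=0x68 r3=0x48 r4=0x20  N=0 Z=0
after 10: r0=0x43 r1=0x20 r2=0x68 r3=0x00 r4=0x20  N=0 Z=1
-- IRQ taken; context saved, return-PC = 11 --

SAVED = 0x68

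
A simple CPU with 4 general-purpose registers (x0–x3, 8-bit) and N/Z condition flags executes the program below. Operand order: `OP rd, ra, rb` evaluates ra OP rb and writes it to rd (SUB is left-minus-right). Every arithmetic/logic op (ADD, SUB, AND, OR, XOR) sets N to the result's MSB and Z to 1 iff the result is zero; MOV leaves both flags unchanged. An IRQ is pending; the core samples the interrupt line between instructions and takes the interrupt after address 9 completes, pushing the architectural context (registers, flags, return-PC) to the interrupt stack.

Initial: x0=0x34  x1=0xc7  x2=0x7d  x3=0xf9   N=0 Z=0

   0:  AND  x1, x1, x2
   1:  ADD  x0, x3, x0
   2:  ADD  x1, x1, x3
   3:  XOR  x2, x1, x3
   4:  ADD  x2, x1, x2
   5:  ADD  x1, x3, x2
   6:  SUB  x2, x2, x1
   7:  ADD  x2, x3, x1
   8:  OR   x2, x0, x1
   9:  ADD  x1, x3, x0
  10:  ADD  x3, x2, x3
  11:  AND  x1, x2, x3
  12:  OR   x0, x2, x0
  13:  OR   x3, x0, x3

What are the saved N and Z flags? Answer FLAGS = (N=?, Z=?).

FLAGS = (N=0, Z=0)

after  0: x0=0x34 x1=0x45 x2=0x7d x3=0xf9  N=0 Z=0
after  1: x0=0x2d x1=0x45 x2=0x7d x3=0xf9  N=0 Z=0
after  2: x0=0x2d x1=0x3e x2=0x7d x3=0xf9  N=0 Z=0
after  3: x0=0x2d x1=0x3e x2=0xc7 x3=0xf9  N=1 Z=0
after  4: x0=0x2d x1=0x3e x2=0x05 x3=0xf9  N=0 Z=0
after  5: x0=0x2d x1=0xfe x2=0x05 x3=0xf9  N=1 Z=0
after  6: x0=0x2d x1=0xfe x2=0x07 x3=0xf9  N=0 Z=0
after  7: x0=0x2d x1=0xfe x2=0xf7 x3=0xf9  N=1 Z=0
after  8: x0=0x2d x1=0xfe x2=0xff x3=0xf9  N=1 Z=0
after  9: x0=0x2d x1=0x26 x2=0xff x3=0xf9  N=0 Z=0
-- IRQ taken; context saved, return-PC = 10 --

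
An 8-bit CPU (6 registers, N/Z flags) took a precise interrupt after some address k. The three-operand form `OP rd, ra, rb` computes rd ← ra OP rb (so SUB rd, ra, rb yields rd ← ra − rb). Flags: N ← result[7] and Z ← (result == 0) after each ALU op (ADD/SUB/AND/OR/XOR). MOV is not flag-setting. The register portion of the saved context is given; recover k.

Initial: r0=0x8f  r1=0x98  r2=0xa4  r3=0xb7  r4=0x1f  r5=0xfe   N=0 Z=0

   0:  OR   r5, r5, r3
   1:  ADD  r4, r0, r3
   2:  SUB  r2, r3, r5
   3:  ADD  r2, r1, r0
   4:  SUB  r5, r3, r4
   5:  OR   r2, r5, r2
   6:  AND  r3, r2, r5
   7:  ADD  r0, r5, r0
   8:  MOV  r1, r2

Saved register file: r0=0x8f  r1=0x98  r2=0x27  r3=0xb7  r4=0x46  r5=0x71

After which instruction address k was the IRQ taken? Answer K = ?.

after  0: r0=0x8f r1=0x98 r2=0xa4 r3=0xb7 r4=0x1f r5=0xff  N=1 Z=0
after  1: r0=0x8f r1=0x98 r2=0xa4 r3=0xb7 r4=0x46 r5=0xff  N=0 Z=0
after  2: r0=0x8f r1=0x98 r2=0xb8 r3=0xb7 r4=0x46 r5=0xff  N=1 Z=0
after  3: r0=0x8f r1=0x98 r2=0x27 r3=0xb7 r4=0x46 r5=0xff  N=0 Z=0
after  4: r0=0x8f r1=0x98 r2=0x27 r3=0xb7 r4=0x46 r5=0x71  N=0 Z=0
-- IRQ taken; context saved, return-PC = 5 --

K = 4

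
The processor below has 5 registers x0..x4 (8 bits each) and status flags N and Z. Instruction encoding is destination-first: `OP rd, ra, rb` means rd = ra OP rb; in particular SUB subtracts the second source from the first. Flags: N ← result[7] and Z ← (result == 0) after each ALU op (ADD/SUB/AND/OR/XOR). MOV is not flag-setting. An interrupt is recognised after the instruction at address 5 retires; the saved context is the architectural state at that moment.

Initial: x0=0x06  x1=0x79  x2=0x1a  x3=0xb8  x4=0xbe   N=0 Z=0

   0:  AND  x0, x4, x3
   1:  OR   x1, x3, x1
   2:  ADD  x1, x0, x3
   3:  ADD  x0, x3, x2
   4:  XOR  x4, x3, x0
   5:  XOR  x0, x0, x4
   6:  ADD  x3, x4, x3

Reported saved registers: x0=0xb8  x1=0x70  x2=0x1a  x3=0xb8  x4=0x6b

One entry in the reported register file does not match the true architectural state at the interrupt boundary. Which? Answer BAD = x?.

after  0: x0=0xb8 x1=0x79 x2=0x1a x3=0xb8 x4=0xbe  N=1 Z=0
after  1: x0=0xb8 x1=0xf9 x2=0x1a x3=0xb8 x4=0xbe  N=1 Z=0
after  2: x0=0xb8 x1=0x70 x2=0x1a x3=0xb8 x4=0xbe  N=0 Z=0
after  3: x0=0xd2 x1=0x70 x2=0x1a x3=0xb8 x4=0xbe  N=1 Z=0
after  4: x0=0xd2 x1=0x70 x2=0x1a x3=0xb8 x4=0x6a  N=0 Z=0
after  5: x0=0xb8 x1=0x70 x2=0x1a x3=0xb8 x4=0x6a  N=1 Z=0
-- IRQ taken; context saved, return-PC = 6 --
mismatch: x4: reported 0x6b vs actual 0x6a

BAD = x4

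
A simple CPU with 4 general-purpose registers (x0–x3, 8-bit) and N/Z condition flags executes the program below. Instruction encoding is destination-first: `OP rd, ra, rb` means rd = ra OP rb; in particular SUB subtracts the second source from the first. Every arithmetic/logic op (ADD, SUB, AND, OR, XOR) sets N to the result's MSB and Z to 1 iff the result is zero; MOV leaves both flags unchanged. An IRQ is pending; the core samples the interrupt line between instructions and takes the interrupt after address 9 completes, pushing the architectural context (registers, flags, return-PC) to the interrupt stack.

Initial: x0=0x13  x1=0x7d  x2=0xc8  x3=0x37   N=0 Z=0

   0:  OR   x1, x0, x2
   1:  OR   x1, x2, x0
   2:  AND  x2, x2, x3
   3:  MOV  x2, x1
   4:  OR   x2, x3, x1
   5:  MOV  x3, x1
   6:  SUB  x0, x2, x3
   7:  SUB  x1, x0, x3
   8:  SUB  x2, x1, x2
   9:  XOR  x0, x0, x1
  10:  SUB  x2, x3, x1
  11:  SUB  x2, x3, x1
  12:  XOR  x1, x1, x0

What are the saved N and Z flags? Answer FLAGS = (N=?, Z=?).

FLAGS = (N=0, Z=0)

after  0: x0=0x13 x1=0xdb x2=0xc8 x3=0x37  N=1 Z=0
after  1: x0=0x13 x1=0xdb x2=0xc8 x3=0x37  N=1 Z=0
after  2: x0=0x13 x1=0xdb x2=0x00 x3=0x37  N=0 Z=1
after  3: x0=0x13 x1=0xdb x2=0xdb x3=0x37  N=0 Z=1
after  4: x0=0x13 x1=0xdb x2=0xff x3=0x37  N=1 Z=0
after  5: x0=0x13 x1=0xdb x2=0xff x3=0xdb  N=1 Z=0
after  6: x0=0x24 x1=0xdb x2=0xff x3=0xdb  N=0 Z=0
after  7: x0=0x24 x1=0x49 x2=0xff x3=0xdb  N=0 Z=0
after  8: x0=0x24 x1=0x49 x2=0x4a x3=0xdb  N=0 Z=0
after  9: x0=0x6d x1=0x49 x2=0x4a x3=0xdb  N=0 Z=0
-- IRQ taken; context saved, return-PC = 10 --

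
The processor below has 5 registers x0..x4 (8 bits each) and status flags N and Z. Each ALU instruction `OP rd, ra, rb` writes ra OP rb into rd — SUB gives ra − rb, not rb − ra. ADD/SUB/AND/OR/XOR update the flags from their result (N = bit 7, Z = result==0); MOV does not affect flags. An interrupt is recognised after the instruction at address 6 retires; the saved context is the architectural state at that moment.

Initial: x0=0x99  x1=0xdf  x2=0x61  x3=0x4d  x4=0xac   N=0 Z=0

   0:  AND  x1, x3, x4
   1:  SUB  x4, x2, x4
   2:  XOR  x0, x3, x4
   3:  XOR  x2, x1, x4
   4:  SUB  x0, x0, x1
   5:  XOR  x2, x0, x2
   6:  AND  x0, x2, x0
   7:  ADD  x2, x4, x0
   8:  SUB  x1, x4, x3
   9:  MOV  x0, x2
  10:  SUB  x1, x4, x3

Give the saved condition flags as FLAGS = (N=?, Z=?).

FLAGS = (N=0, Z=0)

after  0: x0=0x99 x1=0x0c x2=0x61 x3=0x4d x4=0xac  N=0 Z=0
after  1: x0=0x99 x1=0x0c x2=0x61 x3=0x4d x4=0xb5  N=1 Z=0
after  2: x0=0xf8 x1=0x0c x2=0x61 x3=0x4d x4=0xb5  N=1 Z=0
after  3: x0=0xf8 x1=0x0c x2=0xb9 x3=0x4d x4=0xb5  N=1 Z=0
after  4: x0=0xec x1=0x0c x2=0xb9 x3=0x4d x4=0xb5  N=1 Z=0
after  5: x0=0xec x1=0x0c x2=0x55 x3=0x4d x4=0xb5  N=0 Z=0
after  6: x0=0x44 x1=0x0c x2=0x55 x3=0x4d x4=0xb5  N=0 Z=0
-- IRQ taken; context saved, return-PC = 7 --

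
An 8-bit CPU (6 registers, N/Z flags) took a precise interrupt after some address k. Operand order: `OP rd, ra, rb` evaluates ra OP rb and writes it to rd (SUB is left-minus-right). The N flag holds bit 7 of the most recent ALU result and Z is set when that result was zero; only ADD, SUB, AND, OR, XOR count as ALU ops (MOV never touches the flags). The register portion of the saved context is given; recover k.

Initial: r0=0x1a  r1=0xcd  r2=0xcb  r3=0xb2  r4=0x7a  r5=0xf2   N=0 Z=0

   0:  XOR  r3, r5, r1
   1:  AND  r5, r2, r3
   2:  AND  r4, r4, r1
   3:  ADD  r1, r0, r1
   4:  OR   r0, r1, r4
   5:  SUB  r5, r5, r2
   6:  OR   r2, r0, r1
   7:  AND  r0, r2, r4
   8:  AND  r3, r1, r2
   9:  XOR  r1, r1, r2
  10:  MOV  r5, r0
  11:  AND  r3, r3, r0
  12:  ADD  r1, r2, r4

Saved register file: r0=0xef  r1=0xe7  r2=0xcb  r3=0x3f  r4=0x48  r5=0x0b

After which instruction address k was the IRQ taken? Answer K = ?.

K = 4

after  0: r0=0x1a r1=0xcd r2=0xcb r3=0x3f r4=0x7a r5=0xf2  N=0 Z=0
after  1: r0=0x1a r1=0xcd r2=0xcb r3=0x3f r4=0x7a r5=0x0b  N=0 Z=0
after  2: r0=0x1a r1=0xcd r2=0xcb r3=0x3f r4=0x48 r5=0x0b  N=0 Z=0
after  3: r0=0x1a r1=0xe7 r2=0xcb r3=0x3f r4=0x48 r5=0x0b  N=1 Z=0
after  4: r0=0xef r1=0xe7 r2=0xcb r3=0x3f r4=0x48 r5=0x0b  N=1 Z=0
-- IRQ taken; context saved, return-PC = 5 --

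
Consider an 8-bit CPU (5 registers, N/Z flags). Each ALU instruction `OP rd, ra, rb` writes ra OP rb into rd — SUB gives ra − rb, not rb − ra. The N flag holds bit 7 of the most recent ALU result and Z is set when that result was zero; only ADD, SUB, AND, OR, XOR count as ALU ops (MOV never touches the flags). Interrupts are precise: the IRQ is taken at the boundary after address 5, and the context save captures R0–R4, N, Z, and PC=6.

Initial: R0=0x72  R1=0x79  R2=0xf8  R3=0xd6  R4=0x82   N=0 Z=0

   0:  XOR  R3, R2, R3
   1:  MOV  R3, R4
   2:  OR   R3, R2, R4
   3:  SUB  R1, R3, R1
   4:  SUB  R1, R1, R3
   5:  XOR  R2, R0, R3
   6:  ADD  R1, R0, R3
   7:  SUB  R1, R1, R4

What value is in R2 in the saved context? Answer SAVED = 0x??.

SAVED = 0x88

after  0: R0=0x72 R1=0x79 R2=0xf8 R3=0x2e R4=0x82  N=0 Z=0
after  1: R0=0x72 R1=0x79 R2=0xf8 R3=0x82 R4=0x82  N=0 Z=0
after  2: R0=0x72 R1=0x79 R2=0xf8 R3=0xfa R4=0x82  N=1 Z=0
after  3: R0=0x72 R1=0x81 R2=0xf8 R3=0xfa R4=0x82  N=1 Z=0
after  4: R0=0x72 R1=0x87 R2=0xf8 R3=0xfa R4=0x82  N=1 Z=0
after  5: R0=0x72 R1=0x87 R2=0x88 R3=0xfa R4=0x82  N=1 Z=0
-- IRQ taken; context saved, return-PC = 6 --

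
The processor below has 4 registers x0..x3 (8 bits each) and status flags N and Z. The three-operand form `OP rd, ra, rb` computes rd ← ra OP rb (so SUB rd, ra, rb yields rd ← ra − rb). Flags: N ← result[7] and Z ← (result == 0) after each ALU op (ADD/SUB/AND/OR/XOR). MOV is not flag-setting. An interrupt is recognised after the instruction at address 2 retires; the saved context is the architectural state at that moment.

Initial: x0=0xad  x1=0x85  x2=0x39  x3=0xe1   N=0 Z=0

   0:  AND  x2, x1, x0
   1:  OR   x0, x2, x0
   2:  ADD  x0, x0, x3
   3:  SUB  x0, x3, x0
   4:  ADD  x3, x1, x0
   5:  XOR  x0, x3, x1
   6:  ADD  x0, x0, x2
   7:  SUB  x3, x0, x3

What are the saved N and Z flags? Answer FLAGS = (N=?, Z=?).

after  0: x0=0xad x1=0x85 x2=0x85 x3=0xe1  N=1 Z=0
after  1: x0=0xad x1=0x85 x2=0x85 x3=0xe1  N=1 Z=0
after  2: x0=0x8e x1=0x85 x2=0x85 x3=0xe1  N=1 Z=0
-- IRQ taken; context saved, return-PC = 3 --

FLAGS = (N=1, Z=0)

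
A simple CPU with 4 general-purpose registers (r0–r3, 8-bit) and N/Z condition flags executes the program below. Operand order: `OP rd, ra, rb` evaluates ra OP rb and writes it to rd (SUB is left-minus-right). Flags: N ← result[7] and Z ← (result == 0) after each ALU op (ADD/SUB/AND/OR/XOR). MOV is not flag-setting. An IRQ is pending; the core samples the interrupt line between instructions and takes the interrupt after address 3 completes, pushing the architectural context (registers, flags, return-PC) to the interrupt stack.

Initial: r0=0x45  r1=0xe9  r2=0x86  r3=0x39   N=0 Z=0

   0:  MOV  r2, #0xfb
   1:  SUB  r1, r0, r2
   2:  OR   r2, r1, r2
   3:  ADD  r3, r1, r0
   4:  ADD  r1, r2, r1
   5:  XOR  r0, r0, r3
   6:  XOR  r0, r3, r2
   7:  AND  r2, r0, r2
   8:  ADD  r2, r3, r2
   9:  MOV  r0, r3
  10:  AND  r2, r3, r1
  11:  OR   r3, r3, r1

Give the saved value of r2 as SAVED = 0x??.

after  0: r0=0x45 r1=0xe9 r2=0xfb r3=0x39  N=0 Z=0
after  1: r0=0x45 r1=0x4a r2=0xfb r3=0x39  N=0 Z=0
after  2: r0=0x45 r1=0x4a r2=0xfb r3=0x39  N=1 Z=0
after  3: r0=0x45 r1=0x4a r2=0xfb r3=0x8f  N=1 Z=0
-- IRQ taken; context saved, return-PC = 4 --

SAVED = 0xfb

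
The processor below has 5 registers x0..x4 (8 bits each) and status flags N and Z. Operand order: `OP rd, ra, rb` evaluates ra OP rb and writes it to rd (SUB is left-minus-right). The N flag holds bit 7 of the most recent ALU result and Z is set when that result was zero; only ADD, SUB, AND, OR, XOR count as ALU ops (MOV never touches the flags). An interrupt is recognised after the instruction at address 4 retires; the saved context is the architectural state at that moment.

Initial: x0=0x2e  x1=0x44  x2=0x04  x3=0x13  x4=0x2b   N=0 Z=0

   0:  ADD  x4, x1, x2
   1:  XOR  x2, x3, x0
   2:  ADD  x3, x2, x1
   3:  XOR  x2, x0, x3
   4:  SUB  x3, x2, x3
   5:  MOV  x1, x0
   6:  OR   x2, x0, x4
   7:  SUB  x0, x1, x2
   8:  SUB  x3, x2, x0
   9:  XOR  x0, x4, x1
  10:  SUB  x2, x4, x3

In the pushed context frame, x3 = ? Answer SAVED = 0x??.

SAVED = 0x2e

after  0: x0=0x2e x1=0x44 x2=0x04 x3=0x13 x4=0x48  N=0 Z=0
after  1: x0=0x2e x1=0x44 x2=0x3d x3=0x13 x4=0x48  N=0 Z=0
after  2: x0=0x2e x1=0x44 x2=0x3d x3=0x81 x4=0x48  N=1 Z=0
after  3: x0=0x2e x1=0x44 x2=0xaf x3=0x81 x4=0x48  N=1 Z=0
after  4: x0=0x2e x1=0x44 x2=0xaf x3=0x2e x4=0x48  N=0 Z=0
-- IRQ taken; context saved, return-PC = 5 --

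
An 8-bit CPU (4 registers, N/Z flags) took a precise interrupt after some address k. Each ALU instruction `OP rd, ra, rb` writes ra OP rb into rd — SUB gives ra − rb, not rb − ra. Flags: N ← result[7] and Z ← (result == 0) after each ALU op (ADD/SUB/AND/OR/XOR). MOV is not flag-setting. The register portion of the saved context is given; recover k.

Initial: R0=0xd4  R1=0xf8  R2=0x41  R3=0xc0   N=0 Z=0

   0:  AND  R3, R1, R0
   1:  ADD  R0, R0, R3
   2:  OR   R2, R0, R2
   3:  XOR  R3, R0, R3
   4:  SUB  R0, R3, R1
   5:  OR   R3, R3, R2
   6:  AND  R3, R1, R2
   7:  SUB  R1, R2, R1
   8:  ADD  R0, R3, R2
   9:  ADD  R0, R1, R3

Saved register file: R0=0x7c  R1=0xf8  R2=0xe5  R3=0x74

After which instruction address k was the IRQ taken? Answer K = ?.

after  0: R0=0xd4 R1=0xf8 R2=0x41 R3=0xd0  N=1 Z=0
after  1: R0=0xa4 R1=0xf8 R2=0x41 R3=0xd0  N=1 Z=0
after  2: R0=0xa4 R1=0xf8 R2=0xe5 R3=0xd0  N=1 Z=0
after  3: R0=0xa4 R1=0xf8 R2=0xe5 R3=0x74  N=0 Z=0
after  4: R0=0x7c R1=0xf8 R2=0xe5 R3=0x74  N=0 Z=0
-- IRQ taken; context saved, return-PC = 5 --

K = 4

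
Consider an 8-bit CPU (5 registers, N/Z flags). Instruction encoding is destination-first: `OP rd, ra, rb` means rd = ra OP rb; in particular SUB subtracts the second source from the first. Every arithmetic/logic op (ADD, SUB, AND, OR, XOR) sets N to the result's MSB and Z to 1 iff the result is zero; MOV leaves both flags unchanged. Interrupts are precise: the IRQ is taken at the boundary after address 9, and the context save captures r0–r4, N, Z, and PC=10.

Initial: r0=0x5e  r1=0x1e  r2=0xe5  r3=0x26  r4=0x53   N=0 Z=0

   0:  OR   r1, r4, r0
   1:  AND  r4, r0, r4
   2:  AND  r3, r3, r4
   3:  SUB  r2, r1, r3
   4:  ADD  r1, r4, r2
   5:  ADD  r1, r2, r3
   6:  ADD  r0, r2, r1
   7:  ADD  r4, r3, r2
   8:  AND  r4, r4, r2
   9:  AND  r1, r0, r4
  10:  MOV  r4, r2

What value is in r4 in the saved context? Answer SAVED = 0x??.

SAVED = 0x5d

after  0: r0=0x5e r1=0x5f r2=0xe5 r3=0x26 r4=0x53  N=0 Z=0
after  1: r0=0x5e r1=0x5f r2=0xe5 r3=0x26 r4=0x52  N=0 Z=0
after  2: r0=0x5e r1=0x5f r2=0xe5 r3=0x02 r4=0x52  N=0 Z=0
after  3: r0=0x5e r1=0x5f r2=0x5d r3=0x02 r4=0x52  N=0 Z=0
after  4: r0=0x5e r1=0xaf r2=0x5d r3=0x02 r4=0x52  N=1 Z=0
after  5: r0=0x5e r1=0x5f r2=0x5d r3=0x02 r4=0x52  N=0 Z=0
after  6: r0=0xbc r1=0x5f r2=0x5d r3=0x02 r4=0x52  N=1 Z=0
after  7: r0=0xbc r1=0x5f r2=0x5d r3=0x02 r4=0x5f  N=0 Z=0
after  8: r0=0xbc r1=0x5f r2=0x5d r3=0x02 r4=0x5d  N=0 Z=0
after  9: r0=0xbc r1=0x1c r2=0x5d r3=0x02 r4=0x5d  N=0 Z=0
-- IRQ taken; context saved, return-PC = 10 --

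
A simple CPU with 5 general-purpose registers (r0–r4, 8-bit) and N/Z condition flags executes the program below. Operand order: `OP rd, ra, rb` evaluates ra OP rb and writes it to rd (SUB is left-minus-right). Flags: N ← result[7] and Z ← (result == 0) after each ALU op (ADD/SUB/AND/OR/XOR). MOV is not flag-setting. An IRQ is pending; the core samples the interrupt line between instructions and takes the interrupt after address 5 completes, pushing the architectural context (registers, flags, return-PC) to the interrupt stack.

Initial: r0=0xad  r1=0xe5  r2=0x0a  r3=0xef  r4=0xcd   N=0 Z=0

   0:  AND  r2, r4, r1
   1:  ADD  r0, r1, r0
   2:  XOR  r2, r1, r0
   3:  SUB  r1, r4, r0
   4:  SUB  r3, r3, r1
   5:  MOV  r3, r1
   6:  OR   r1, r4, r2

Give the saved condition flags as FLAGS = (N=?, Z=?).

after  0: r0=0xad r1=0xe5 r2=0xc5 r3=0xef r4=0xcd  N=1 Z=0
after  1: r0=0x92 r1=0xe5 r2=0xc5 r3=0xef r4=0xcd  N=1 Z=0
after  2: r0=0x92 r1=0xe5 r2=0x77 r3=0xef r4=0xcd  N=0 Z=0
after  3: r0=0x92 r1=0x3b r2=0x77 r3=0xef r4=0xcd  N=0 Z=0
after  4: r0=0x92 r1=0x3b r2=0x77 r3=0xb4 r4=0xcd  N=1 Z=0
after  5: r0=0x92 r1=0x3b r2=0x77 r3=0x3b r4=0xcd  N=1 Z=0
-- IRQ taken; context saved, return-PC = 6 --

FLAGS = (N=1, Z=0)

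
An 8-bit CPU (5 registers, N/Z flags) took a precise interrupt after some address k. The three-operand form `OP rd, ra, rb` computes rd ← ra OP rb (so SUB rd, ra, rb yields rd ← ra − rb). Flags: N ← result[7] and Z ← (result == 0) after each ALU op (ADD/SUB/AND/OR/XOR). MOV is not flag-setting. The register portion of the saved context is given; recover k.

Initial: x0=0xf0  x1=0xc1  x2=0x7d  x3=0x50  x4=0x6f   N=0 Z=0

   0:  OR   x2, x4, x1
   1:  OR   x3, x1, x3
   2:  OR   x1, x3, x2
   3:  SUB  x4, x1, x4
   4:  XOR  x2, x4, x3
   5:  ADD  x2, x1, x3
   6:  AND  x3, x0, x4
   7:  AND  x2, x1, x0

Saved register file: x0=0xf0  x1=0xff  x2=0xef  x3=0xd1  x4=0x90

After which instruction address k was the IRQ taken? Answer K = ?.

after  0: x0=0xf0 x1=0xc1 x2=0xef x3=0x50 x4=0x6f  N=1 Z=0
after  1: x0=0xf0 x1=0xc1 x2=0xef x3=0xd1 x4=0x6f  N=1 Z=0
after  2: x0=0xf0 x1=0xff x2=0xef x3=0xd1 x4=0x6f  N=1 Z=0
after  3: x0=0xf0 x1=0xff x2=0xef x3=0xd1 x4=0x90  N=1 Z=0
-- IRQ taken; context saved, return-PC = 4 --

K = 3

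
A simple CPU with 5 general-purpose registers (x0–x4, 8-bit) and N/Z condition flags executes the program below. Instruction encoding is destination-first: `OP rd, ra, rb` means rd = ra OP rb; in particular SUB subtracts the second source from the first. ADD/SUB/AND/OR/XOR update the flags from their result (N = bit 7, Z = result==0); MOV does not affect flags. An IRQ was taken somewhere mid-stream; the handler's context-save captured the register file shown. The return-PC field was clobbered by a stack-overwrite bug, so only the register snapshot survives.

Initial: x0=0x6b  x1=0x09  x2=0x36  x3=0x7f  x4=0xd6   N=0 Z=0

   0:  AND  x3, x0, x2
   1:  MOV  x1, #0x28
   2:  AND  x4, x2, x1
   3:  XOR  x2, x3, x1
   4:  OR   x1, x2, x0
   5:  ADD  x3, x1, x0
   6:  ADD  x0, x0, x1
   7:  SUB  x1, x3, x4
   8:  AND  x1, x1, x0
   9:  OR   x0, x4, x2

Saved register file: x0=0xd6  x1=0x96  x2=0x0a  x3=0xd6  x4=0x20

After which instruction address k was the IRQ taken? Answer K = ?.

K = 8

after  0: x0=0x6b x1=0x09 x2=0x36 x3=0x22 x4=0xd6  N=0 Z=0
after  1: x0=0x6b x1=0x28 x2=0x36 x3=0x22 x4=0xd6  N=0 Z=0
after  2: x0=0x6b x1=0x28 x2=0x36 x3=0x22 x4=0x20  N=0 Z=0
after  3: x0=0x6b x1=0x28 x2=0x0a x3=0x22 x4=0x20  N=0 Z=0
after  4: x0=0x6b x1=0x6b x2=0x0a x3=0x22 x4=0x20  N=0 Z=0
after  5: x0=0x6b x1=0x6b x2=0x0a x3=0xd6 x4=0x20  N=1 Z=0
after  6: x0=0xd6 x1=0x6b x2=0x0a x3=0xd6 x4=0x20  N=1 Z=0
after  7: x0=0xd6 x1=0xb6 x2=0x0a x3=0xd6 x4=0x20  N=1 Z=0
after  8: x0=0xd6 x1=0x96 x2=0x0a x3=0xd6 x4=0x20  N=1 Z=0
-- IRQ taken; context saved, return-PC = 9 --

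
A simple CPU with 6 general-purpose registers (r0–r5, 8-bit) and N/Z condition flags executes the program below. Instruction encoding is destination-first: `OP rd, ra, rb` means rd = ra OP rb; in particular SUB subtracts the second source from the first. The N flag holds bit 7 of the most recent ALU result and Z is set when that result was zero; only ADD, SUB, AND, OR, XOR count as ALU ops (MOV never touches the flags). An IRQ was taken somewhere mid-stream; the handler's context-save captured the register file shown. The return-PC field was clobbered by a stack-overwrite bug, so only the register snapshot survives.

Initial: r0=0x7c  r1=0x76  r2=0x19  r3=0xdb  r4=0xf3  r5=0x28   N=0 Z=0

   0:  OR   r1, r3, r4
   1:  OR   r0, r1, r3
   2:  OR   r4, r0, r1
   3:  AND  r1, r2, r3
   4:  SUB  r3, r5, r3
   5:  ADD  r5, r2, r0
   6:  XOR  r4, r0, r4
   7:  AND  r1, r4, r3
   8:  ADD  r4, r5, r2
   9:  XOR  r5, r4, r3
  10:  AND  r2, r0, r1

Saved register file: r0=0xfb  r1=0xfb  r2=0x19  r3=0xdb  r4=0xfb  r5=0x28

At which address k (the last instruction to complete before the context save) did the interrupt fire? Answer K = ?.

K = 2

after  0: r0=0x7c r1=0xfb r2=0x19 r3=0xdb r4=0xf3 r5=0x28  N=1 Z=0
after  1: r0=0xfb r1=0xfb r2=0x19 r3=0xdb r4=0xf3 r5=0x28  N=1 Z=0
after  2: r0=0xfb r1=0xfb r2=0x19 r3=0xdb r4=0xfb r5=0x28  N=1 Z=0
-- IRQ taken; context saved, return-PC = 3 --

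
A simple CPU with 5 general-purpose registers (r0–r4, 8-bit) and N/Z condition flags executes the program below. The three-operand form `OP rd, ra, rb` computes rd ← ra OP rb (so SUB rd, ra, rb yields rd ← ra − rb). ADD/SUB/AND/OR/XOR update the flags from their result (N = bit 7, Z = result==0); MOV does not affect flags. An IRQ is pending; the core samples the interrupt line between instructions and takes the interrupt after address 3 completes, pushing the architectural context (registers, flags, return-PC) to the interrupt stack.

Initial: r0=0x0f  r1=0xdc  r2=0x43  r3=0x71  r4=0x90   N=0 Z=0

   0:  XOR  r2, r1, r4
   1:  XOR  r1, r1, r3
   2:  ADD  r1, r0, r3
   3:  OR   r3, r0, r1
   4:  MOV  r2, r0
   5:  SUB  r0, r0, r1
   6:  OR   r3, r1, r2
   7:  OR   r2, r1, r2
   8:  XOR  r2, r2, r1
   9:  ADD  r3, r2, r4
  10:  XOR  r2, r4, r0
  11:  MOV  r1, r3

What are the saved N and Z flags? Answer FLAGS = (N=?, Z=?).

after  0: r0=0x0f r1=0xdc r2=0x4c r3=0x71 r4=0x90  N=0 Z=0
after  1: r0=0x0f r1=0xad r2=0x4c r3=0x71 r4=0x90  N=1 Z=0
after  2: r0=0x0f r1=0x80 r2=0x4c r3=0x71 r4=0x90  N=1 Z=0
after  3: r0=0x0f r1=0x80 r2=0x4c r3=0x8f r4=0x90  N=1 Z=0
-- IRQ taken; context saved, return-PC = 4 --

FLAGS = (N=1, Z=0)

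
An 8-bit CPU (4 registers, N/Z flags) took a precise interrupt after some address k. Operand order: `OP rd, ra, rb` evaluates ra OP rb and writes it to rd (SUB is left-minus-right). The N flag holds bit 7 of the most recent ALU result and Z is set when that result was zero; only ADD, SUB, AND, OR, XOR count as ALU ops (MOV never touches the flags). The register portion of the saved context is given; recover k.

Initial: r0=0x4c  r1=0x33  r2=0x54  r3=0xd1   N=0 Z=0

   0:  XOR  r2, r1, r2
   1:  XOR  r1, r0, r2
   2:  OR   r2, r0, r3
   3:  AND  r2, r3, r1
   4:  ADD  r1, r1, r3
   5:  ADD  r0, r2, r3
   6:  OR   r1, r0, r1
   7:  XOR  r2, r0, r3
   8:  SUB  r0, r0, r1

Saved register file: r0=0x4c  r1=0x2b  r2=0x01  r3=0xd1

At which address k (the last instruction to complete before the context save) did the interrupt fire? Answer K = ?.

after  0: r0=0x4c r1=0x33 r2=0x67 r3=0xd1  N=0 Z=0
after  1: r0=0x4c r1=0x2b r2=0x67 r3=0xd1  N=0 Z=0
after  2: r0=0x4c r1=0x2b r2=0xdd r3=0xd1  N=1 Z=0
after  3: r0=0x4c r1=0x2b r2=0x01 r3=0xd1  N=0 Z=0
-- IRQ taken; context saved, return-PC = 4 --

K = 3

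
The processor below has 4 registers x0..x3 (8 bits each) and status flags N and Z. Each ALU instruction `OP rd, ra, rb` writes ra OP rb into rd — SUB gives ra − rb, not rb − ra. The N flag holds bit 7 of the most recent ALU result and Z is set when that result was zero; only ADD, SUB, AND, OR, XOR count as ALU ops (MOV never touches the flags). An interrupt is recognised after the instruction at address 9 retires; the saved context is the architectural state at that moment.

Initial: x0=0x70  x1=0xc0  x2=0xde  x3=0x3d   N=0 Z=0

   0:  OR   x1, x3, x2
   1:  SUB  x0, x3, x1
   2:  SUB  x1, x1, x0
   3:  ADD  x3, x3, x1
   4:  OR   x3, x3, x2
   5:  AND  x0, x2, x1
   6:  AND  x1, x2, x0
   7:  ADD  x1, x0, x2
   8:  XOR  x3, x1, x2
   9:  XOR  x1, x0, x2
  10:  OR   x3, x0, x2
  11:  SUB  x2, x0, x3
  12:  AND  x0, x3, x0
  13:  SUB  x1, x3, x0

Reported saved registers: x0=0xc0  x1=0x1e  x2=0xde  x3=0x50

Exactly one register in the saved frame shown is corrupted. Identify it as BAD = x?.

BAD = x3

after  0: x0=0x70 x1=0xff x2=0xde x3=0x3d  N=1 Z=0
after  1: x0=0x3e x1=0xff x2=0xde x3=0x3d  N=0 Z=0
after  2: x0=0x3e x1=0xc1 x2=0xde x3=0x3d  N=1 Z=0
after  3: x0=0x3e x1=0xc1 x2=0xde x3=0xfe  N=1 Z=0
after  4: x0=0x3e x1=0xc1 x2=0xde x3=0xfe  N=1 Z=0
after  5: x0=0xc0 x1=0xc1 x2=0xde x3=0xfe  N=1 Z=0
after  6: x0=0xc0 x1=0xc0 x2=0xde x3=0xfe  N=1 Z=0
after  7: x0=0xc0 x1=0x9e x2=0xde x3=0xfe  N=1 Z=0
after  8: x0=0xc0 x1=0x9e x2=0xde x3=0x40  N=0 Z=0
after  9: x0=0xc0 x1=0x1e x2=0xde x3=0x40  N=0 Z=0
-- IRQ taken; context saved, return-PC = 10 --
mismatch: x3: reported 0x50 vs actual 0x40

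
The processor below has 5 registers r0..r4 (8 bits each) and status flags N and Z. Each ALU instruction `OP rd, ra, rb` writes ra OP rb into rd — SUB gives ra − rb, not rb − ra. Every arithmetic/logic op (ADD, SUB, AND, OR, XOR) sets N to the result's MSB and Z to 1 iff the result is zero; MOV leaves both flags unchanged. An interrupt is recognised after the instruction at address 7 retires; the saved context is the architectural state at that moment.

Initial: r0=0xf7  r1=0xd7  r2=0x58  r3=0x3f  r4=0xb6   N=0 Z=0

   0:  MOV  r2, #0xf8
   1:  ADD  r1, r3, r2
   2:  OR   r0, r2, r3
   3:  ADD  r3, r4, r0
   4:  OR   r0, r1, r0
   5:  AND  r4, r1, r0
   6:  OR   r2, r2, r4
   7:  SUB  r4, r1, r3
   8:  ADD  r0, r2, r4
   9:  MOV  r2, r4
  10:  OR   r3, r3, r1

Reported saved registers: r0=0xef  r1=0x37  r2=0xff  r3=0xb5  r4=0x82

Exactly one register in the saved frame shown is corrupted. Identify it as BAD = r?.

BAD = r0

after  0: r0=0xf7 r1=0xd7 r2=0xf8 r3=0x3f r4=0xb6  N=0 Z=0
after  1: r0=0xf7 r1=0x37 r2=0xf8 r3=0x3f r4=0xb6  N=0 Z=0
after  2: r0=0xff r1=0x37 r2=0xf8 r3=0x3f r4=0xb6  N=1 Z=0
after  3: r0=0xff r1=0x37 r2=0xf8 r3=0xb5 r4=0xb6  N=1 Z=0
after  4: r0=0xff r1=0x37 r2=0xf8 r3=0xb5 r4=0xb6  N=1 Z=0
after  5: r0=0xff r1=0x37 r2=0xf8 r3=0xb5 r4=0x37  N=0 Z=0
after  6: r0=0xff r1=0x37 r2=0xff r3=0xb5 r4=0x37  N=1 Z=0
after  7: r0=0xff r1=0x37 r2=0xff r3=0xb5 r4=0x82  N=1 Z=0
-- IRQ taken; context saved, return-PC = 8 --
mismatch: r0: reported 0xef vs actual 0xff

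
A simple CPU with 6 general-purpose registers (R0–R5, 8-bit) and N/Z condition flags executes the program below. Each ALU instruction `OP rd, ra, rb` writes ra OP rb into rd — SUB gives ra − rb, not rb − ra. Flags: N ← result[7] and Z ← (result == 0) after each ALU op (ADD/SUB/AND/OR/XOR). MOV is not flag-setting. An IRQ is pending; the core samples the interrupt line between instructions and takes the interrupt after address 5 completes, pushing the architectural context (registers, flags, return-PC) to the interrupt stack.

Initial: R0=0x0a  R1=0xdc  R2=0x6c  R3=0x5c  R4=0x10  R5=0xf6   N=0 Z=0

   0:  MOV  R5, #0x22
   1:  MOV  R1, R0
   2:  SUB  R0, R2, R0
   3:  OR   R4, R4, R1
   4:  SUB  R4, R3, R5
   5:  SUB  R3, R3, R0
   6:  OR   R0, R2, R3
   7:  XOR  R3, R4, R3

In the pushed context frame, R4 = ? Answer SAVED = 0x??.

after  0: R0=0x0a R1=0xdc R2=0x6c R3=0x5c R4=0x10 R5=0x22  N=0 Z=0
after  1: R0=0x0a R1=0x0a R2=0x6c R3=0x5c R4=0x10 R5=0x22  N=0 Z=0
after  2: R0=0x62 R1=0x0a R2=0x6c R3=0x5c R4=0x10 R5=0x22  N=0 Z=0
after  3: R0=0x62 R1=0x0a R2=0x6c R3=0x5c R4=0x1a R5=0x22  N=0 Z=0
after  4: R0=0x62 R1=0x0a R2=0x6c R3=0x5c R4=0x3a R5=0x22  N=0 Z=0
after  5: R0=0x62 R1=0x0a R2=0x6c R3=0xfa R4=0x3a R5=0x22  N=1 Z=0
-- IRQ taken; context saved, return-PC = 6 --

SAVED = 0x3a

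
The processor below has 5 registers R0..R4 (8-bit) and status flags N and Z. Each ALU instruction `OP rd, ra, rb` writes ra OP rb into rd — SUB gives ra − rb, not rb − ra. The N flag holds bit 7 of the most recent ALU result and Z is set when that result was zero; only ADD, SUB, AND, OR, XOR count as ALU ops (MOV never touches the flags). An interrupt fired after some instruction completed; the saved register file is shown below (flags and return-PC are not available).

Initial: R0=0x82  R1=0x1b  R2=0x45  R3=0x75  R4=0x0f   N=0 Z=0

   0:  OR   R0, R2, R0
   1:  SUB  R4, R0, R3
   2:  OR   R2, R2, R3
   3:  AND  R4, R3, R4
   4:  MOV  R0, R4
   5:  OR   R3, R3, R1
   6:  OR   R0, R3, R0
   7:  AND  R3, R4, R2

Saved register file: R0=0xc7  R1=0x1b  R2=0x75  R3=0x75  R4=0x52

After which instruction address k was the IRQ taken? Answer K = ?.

K = 2

after  0: R0=0xc7 R1=0x1b R2=0x45 R3=0x75 R4=0x0f  N=1 Z=0
after  1: R0=0xc7 R1=0x1b R2=0x45 R3=0x75 R4=0x52  N=0 Z=0
after  2: R0=0xc7 R1=0x1b R2=0x75 R3=0x75 R4=0x52  N=0 Z=0
-- IRQ taken; context saved, return-PC = 3 --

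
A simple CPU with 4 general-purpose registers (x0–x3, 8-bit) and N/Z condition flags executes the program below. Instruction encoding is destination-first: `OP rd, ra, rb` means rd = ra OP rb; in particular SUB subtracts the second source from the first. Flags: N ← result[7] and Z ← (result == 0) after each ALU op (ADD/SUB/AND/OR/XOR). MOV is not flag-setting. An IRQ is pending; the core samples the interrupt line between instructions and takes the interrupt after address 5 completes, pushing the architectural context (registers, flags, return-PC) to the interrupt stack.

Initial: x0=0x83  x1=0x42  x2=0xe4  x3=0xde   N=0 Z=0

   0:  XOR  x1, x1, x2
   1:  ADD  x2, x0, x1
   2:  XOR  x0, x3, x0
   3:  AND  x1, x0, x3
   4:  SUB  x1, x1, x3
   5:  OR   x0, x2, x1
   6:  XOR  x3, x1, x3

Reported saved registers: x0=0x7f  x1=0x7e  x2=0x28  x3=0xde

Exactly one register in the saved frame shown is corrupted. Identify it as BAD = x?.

after  0: x0=0x83 x1=0xa6 x2=0xe4 x3=0xde  N=1 Z=0
after  1: x0=0x83 x1=0xa6 x2=0x29 x3=0xde  N=0 Z=0
after  2: x0=0x5d x1=0xa6 x2=0x29 x3=0xde  N=0 Z=0
after  3: x0=0x5d x1=0x5c x2=0x29 x3=0xde  N=0 Z=0
after  4: x0=0x5d x1=0x7e x2=0x29 x3=0xde  N=0 Z=0
after  5: x0=0x7f x1=0x7e x2=0x29 x3=0xde  N=0 Z=0
-- IRQ taken; context saved, return-PC = 6 --
mismatch: x2: reported 0x28 vs actual 0x29

BAD = x2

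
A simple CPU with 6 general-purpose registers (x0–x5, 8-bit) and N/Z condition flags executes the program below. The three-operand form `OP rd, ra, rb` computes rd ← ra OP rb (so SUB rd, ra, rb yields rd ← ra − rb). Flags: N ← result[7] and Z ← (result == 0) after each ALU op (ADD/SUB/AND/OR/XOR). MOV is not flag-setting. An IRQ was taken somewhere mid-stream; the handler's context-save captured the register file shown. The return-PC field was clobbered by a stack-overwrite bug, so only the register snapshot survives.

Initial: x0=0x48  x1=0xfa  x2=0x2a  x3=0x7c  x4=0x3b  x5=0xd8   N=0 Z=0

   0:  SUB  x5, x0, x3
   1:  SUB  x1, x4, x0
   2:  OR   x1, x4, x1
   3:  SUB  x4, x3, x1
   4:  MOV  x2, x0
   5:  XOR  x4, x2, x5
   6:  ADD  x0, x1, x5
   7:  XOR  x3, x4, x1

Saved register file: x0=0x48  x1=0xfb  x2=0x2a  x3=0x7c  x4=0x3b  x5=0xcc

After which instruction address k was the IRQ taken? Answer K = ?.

after  0: x0=0x48 x1=0xfa x2=0x2a x3=0x7c x4=0x3b x5=0xcc  N=1 Z=0
after  1: x0=0x48 x1=0xf3 x2=0x2a x3=0x7c x4=0x3b x5=0xcc  N=1 Z=0
after  2: x0=0x48 x1=0xfb x2=0x2a x3=0x7c x4=0x3b x5=0xcc  N=1 Z=0
-- IRQ taken; context saved, return-PC = 3 --

K = 2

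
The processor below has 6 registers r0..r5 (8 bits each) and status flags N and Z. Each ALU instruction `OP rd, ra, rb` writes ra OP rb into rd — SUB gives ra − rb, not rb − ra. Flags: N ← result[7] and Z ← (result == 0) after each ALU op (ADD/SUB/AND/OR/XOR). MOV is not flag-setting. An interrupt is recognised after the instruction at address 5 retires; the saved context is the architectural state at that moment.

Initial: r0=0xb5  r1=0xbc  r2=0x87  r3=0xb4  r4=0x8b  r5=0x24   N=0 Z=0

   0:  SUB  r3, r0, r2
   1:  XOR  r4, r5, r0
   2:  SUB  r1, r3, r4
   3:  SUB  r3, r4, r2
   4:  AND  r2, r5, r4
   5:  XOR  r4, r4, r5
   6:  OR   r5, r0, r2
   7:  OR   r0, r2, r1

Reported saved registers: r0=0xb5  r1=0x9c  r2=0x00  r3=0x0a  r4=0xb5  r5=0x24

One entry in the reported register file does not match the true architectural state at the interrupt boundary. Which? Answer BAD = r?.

BAD = r1

after  0: r0=0xb5 r1=0xbc r2=0x87 r3=0x2e r4=0x8b r5=0x24  N=0 Z=0
after  1: r0=0xb5 r1=0xbc r2=0x87 r3=0x2e r4=0x91 r5=0x24  N=1 Z=0
after  2: r0=0xb5 r1=0x9d r2=0x87 r3=0x2e r4=0x91 r5=0x24  N=1 Z=0
after  3: r0=0xb5 r1=0x9d r2=0x87 r3=0x0a r4=0x91 r5=0x24  N=0 Z=0
after  4: r0=0xb5 r1=0x9d r2=0x00 r3=0x0a r4=0x91 r5=0x24  N=0 Z=1
after  5: r0=0xb5 r1=0x9d r2=0x00 r3=0x0a r4=0xb5 r5=0x24  N=1 Z=0
-- IRQ taken; context saved, return-PC = 6 --
mismatch: r1: reported 0x9c vs actual 0x9d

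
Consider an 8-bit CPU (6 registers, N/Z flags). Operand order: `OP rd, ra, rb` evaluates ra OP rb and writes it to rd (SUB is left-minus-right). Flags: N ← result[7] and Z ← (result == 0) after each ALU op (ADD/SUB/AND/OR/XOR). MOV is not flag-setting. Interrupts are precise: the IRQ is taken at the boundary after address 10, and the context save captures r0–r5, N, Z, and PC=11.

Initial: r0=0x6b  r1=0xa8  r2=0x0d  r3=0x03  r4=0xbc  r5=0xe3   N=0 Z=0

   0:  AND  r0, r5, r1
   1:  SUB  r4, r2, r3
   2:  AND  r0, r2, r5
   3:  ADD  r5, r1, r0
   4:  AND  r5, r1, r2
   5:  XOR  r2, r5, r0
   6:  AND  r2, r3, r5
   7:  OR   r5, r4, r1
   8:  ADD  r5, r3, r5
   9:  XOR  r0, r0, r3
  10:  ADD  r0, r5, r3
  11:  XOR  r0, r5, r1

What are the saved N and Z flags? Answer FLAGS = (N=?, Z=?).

FLAGS = (N=1, Z=0)

after  0: r0=0xa0 r1=0xa8 r2=0x0d r3=0x03 r4=0xbc r5=0xe3  N=1 Z=0
after  1: r0=0xa0 r1=0xa8 r2=0x0d r3=0x03 r4=0x0a r5=0xe3  N=0 Z=0
after  2: r0=0x01 r1=0xa8 r2=0x0d r3=0x03 r4=0x0a r5=0xe3  N=0 Z=0
after  3: r0=0x01 r1=0xa8 r2=0x0d r3=0x03 r4=0x0a r5=0xa9  N=1 Z=0
after  4: r0=0x01 r1=0xa8 r2=0x0d r3=0x03 r4=0x0a r5=0x08  N=0 Z=0
after  5: r0=0x01 r1=0xa8 r2=0x09 r3=0x03 r4=0x0a r5=0x08  N=0 Z=0
after  6: r0=0x01 r1=0xa8 r2=0x00 r3=0x03 r4=0x0a r5=0x08  N=0 Z=1
after  7: r0=0x01 r1=0xa8 r2=0x00 r3=0x03 r4=0x0a r5=0xaa  N=1 Z=0
after  8: r0=0x01 r1=0xa8 r2=0x00 r3=0x03 r4=0x0a r5=0xad  N=1 Z=0
after  9: r0=0x02 r1=0xa8 r2=0x00 r3=0x03 r4=0x0a r5=0xad  N=0 Z=0
after 10: r0=0xb0 r1=0xa8 r2=0x00 r3=0x03 r4=0x0a r5=0xad  N=1 Z=0
-- IRQ taken; context saved, return-PC = 11 --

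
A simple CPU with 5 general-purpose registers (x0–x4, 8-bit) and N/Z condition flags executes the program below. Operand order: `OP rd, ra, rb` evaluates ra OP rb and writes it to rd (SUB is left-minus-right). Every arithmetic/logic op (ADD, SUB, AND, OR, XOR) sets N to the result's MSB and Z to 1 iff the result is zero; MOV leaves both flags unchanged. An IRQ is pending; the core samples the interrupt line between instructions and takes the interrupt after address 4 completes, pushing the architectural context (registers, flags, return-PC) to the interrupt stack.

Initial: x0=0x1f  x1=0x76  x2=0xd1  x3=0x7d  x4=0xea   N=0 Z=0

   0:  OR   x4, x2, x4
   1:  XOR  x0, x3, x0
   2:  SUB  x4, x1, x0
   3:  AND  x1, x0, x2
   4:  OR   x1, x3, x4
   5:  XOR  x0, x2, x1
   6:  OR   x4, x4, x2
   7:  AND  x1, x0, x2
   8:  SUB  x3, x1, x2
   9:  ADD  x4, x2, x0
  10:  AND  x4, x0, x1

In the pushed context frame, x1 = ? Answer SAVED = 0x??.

after  0: x0=0x1f x1=0x76 x2=0xd1 x3=0x7d x4=0xfb  N=1 Z=0
after  1: x0=0x62 x1=0x76 x2=0xd1 x3=0x7d x4=0xfb  N=0 Z=0
after  2: x0=0x62 x1=0x76 x2=0xd1 x3=0x7d x4=0x14  N=0 Z=0
after  3: x0=0x62 x1=0x40 x2=0xd1 x3=0x7d x4=0x14  N=0 Z=0
after  4: x0=0x62 x1=0x7d x2=0xd1 x3=0x7d x4=0x14  N=0 Z=0
-- IRQ taken; context saved, return-PC = 5 --

SAVED = 0x7d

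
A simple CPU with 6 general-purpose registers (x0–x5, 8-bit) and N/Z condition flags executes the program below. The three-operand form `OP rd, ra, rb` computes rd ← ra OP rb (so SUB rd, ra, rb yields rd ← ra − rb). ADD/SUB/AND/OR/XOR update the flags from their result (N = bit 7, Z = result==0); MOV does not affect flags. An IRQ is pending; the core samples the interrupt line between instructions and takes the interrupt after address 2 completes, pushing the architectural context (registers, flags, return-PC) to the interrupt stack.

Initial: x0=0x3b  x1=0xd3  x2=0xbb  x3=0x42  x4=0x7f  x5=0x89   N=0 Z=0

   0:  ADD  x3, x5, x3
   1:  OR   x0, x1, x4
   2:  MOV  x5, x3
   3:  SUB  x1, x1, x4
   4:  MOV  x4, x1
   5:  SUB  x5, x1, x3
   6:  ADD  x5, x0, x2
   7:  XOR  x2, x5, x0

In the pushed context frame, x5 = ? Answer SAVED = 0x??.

after  0: x0=0x3b x1=0xd3 x2=0xbb x3=0xcb x4=0x7f x5=0x89  N=1 Z=0
after  1: x0=0xff x1=0xd3 x2=0xbb x3=0xcb x4=0x7f x5=0x89  N=1 Z=0
after  2: x0=0xff x1=0xd3 x2=0xbb x3=0xcb x4=0x7f x5=0xcb  N=1 Z=0
-- IRQ taken; context saved, return-PC = 3 --

SAVED = 0xcb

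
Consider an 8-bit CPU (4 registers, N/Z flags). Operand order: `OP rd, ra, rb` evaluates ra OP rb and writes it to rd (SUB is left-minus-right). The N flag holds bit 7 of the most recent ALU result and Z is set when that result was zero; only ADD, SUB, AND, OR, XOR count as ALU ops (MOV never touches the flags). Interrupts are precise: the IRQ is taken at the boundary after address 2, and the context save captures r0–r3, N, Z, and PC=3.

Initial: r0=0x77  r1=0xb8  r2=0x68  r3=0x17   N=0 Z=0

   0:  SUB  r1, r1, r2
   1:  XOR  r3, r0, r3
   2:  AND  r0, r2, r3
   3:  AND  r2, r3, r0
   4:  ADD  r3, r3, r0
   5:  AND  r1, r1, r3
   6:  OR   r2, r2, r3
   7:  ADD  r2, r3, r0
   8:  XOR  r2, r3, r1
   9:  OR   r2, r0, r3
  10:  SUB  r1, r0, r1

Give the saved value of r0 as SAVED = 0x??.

after  0: r0=0x77 r1=0x50 r2=0x68 r3=0x17  N=0 Z=0
after  1: r0=0x77 r1=0x50 r2=0x68 r3=0x60  N=0 Z=0
after  2: r0=0x60 r1=0x50 r2=0x68 r3=0x60  N=0 Z=0
-- IRQ taken; context saved, return-PC = 3 --

SAVED = 0x60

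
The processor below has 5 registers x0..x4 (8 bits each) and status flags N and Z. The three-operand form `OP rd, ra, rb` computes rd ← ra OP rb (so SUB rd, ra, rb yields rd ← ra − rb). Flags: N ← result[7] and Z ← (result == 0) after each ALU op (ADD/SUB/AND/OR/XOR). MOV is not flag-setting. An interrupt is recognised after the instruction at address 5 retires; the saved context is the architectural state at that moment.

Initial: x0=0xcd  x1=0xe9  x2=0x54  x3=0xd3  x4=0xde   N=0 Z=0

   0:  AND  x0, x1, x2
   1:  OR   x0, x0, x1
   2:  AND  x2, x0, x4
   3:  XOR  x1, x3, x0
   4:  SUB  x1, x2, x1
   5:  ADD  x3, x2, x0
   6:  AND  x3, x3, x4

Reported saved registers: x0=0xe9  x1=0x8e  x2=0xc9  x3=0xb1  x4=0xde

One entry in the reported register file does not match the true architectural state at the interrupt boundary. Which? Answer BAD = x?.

after  0: x0=0x40 x1=0xe9 x2=0x54 x3=0xd3 x4=0xde  N=0 Z=0
after  1: x0=0xe9 x1=0xe9 x2=0x54 x3=0xd3 x4=0xde  N=1 Z=0
after  2: x0=0xe9 x1=0xe9 x2=0xc8 x3=0xd3 x4=0xde  N=1 Z=0
after  3: x0=0xe9 x1=0x3a x2=0xc8 x3=0xd3 x4=0xde  N=0 Z=0
after  4: x0=0xe9 x1=0x8e x2=0xc8 x3=0xd3 x4=0xde  N=1 Z=0
after  5: x0=0xe9 x1=0x8e x2=0xc8 x3=0xb1 x4=0xde  N=1 Z=0
-- IRQ taken; context saved, return-PC = 6 --
mismatch: x2: reported 0xc9 vs actual 0xc8

BAD = x2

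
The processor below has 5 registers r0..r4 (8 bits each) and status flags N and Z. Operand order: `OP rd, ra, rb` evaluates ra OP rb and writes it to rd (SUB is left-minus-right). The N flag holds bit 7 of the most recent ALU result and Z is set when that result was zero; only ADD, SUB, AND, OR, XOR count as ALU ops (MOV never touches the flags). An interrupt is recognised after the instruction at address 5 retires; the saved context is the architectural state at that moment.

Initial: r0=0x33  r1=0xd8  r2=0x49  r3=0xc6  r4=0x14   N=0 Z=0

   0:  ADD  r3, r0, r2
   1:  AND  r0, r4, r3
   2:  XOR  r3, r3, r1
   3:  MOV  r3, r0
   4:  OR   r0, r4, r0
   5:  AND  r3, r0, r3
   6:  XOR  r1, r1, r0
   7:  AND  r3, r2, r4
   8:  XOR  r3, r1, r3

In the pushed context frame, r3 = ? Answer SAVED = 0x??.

after  0: r0=0x33 r1=0xd8 r2=0x49 r3=0x7c r4=0x14  N=0 Z=0
after  1: r0=0x14 r1=0xd8 r2=0x49 r3=0x7c r4=0x14  N=0 Z=0
after  2: r0=0x14 r1=0xd8 r2=0x49 r3=0xa4 r4=0x14  N=1 Z=0
after  3: r0=0x14 r1=0xd8 r2=0x49 r3=0x14 r4=0x14  N=1 Z=0
after  4: r0=0x14 r1=0xd8 r2=0x49 r3=0x14 r4=0x14  N=0 Z=0
after  5: r0=0x14 r1=0xd8 r2=0x49 r3=0x14 r4=0x14  N=0 Z=0
-- IRQ taken; context saved, return-PC = 6 --

SAVED = 0x14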